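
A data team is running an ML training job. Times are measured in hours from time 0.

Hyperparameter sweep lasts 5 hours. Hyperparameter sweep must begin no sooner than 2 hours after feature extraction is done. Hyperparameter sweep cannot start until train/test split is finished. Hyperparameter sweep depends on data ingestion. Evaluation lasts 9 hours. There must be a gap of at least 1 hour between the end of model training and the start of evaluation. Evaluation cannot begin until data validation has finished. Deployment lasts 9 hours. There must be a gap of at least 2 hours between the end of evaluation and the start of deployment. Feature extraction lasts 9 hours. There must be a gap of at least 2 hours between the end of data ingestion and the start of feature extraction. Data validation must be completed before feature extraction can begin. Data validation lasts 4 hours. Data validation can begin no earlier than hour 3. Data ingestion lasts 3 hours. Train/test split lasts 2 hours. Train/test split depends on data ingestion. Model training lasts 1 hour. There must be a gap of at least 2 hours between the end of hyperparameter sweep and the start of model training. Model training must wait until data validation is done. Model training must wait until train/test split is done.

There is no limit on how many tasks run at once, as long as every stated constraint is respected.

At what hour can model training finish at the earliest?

Data validation waits on its own release at hour 3, so it starts at hour 3 and finishes at 3 + 4 = hour 7.
Nothing blocks data ingestion, so it runs from hour 0 to hour 3.
Train/test split waits on data ingestion (finishes hour 3), so it starts at hour 3 and finishes at 3 + 2 = hour 5.
Feature extraction has to wait for data ingestion (finishes hour 3, plus 2-hour gap → hour 5); data validation (finishes hour 7). The latest of these is hour 7, so feature extraction runs hour 7 to 7 + 9 = hour 16.
For hyperparameter sweep: feature extraction (finishes hour 16, plus 2-hour gap → hour 18); train/test split (finishes hour 5); data ingestion (finishes hour 3). Taking the maximum gives a start of hour 18, and it finishes at 18 + 5 = hour 23.
Model training needs all of hyperparameter sweep (finishes hour 23, plus 2-hour gap → hour 25); data validation (finishes hour 7); train/test split (finishes hour 5). That puts its earliest start at hour 25; it finishes at 25 + 1 = hour 26.

26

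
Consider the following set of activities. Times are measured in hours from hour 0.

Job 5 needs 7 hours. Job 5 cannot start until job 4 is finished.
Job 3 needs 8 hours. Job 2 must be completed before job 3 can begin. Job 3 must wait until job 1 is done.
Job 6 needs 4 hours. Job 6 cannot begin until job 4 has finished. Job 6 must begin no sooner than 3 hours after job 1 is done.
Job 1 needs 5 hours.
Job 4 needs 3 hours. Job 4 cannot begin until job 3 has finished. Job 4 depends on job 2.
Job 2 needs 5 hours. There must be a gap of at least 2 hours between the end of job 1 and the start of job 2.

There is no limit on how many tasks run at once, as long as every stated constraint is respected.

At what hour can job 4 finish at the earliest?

23

Nothing blocks job 1, so it runs from hour 0 to hour 5.
Job 2 waits on job 1 (finishes hour 5, plus 2-hour gap → hour 7), so it starts at hour 7 and finishes at 7 + 5 = hour 12.
Job 3 has to wait for job 2 (finishes hour 12); job 1 (finishes hour 5). The latest of these is hour 12, so job 3 runs hour 12 to 12 + 8 = hour 20.
Job 4 needs all of job 3 (finishes hour 20); job 2 (finishes hour 12). That puts its earliest start at hour 20; it finishes at 20 + 3 = hour 23.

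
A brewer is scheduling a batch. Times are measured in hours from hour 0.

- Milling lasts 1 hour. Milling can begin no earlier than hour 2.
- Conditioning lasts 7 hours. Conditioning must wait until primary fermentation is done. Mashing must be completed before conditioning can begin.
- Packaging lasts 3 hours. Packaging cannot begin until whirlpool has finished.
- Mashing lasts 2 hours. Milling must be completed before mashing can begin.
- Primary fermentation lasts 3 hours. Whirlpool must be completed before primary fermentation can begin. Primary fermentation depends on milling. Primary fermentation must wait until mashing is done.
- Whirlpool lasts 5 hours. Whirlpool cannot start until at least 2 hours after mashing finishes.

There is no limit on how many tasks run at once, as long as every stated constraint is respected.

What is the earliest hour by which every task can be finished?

22

Milling waits on its own release at hour 2, so it starts at hour 2 and finishes at 2 + 1 = hour 3.
After milling (finishes hour 3), mashing can start at hour 3 and finishes at hour 5.
After mashing (finishes hour 5, plus 2-hour gap → hour 7), whirlpool can start at hour 7 and finishes at hour 12.
Packaging cannot begin until whirlpool (finishes hour 12). It runs from hour 12 to 12 + 3 = hour 15.
Primary fermentation needs all of whirlpool (finishes hour 12); milling (finishes hour 3); mashing (finishes hour 5). That puts its earliest start at hour 12; it finishes at 12 + 3 = hour 15.
For conditioning: primary fermentation (finishes hour 15); mashing (finishes hour 5). Taking the maximum gives a start of hour 15, and it finishes at 15 + 7 = hour 22.
All tasks are finished once the last one completes. Finish times: Milling at 3, Mashing at 5, Whirlpool at 12, Primary fermentation at 15, Conditioning at 22, Packaging at 15. The latest is hour 22.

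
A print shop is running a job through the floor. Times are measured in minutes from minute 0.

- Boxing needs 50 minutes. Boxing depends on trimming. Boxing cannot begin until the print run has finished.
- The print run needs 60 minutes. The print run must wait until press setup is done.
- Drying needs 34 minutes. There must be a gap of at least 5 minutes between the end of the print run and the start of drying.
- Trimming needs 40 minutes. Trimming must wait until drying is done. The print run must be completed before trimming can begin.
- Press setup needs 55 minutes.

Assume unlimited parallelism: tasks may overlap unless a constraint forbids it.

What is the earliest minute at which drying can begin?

120

Nothing blocks press setup, so it runs from minute 0 to minute 55.
After press setup (finishes minute 55), the print run can start at minute 55 and finishes at minute 115.
Drying waits on the print run (finishes minute 115, plus 5-minute gap → minute 120), so the earliest it can start is minute 120.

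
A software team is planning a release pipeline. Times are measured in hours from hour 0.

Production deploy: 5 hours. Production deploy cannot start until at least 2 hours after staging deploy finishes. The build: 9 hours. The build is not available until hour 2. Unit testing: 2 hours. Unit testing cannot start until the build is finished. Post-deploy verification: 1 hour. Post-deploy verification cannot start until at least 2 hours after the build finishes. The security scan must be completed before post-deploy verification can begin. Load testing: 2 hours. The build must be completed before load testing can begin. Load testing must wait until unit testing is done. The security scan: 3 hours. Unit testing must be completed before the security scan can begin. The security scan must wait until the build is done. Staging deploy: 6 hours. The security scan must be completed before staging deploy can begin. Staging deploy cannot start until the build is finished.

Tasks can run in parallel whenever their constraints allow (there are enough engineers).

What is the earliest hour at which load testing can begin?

13

The build cannot begin until its own release at hour 2. It runs from hour 2 to 2 + 9 = hour 11.
Unit testing cannot begin until the build (finishes hour 11). It runs from hour 11 to 11 + 2 = hour 13.
Load testing waits on the build (finishes hour 11); unit testing (finishes hour 13). The latest of these is hour 13, which is the earliest load testing can start.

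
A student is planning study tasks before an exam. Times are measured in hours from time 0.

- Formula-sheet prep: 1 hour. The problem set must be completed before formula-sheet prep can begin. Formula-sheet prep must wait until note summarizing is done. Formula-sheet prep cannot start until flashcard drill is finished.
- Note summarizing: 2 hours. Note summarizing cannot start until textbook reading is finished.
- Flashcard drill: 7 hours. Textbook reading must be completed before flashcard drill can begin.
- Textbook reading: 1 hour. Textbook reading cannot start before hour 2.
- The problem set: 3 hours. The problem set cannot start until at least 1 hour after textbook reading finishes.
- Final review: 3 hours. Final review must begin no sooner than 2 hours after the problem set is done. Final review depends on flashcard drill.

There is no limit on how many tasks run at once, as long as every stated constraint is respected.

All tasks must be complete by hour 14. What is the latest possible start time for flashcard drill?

4

Formula-sheet prep must finish by hour 14; it takes 1 hour, so it must start by 14 − 1 = hour 13.
Final review has no dependents, so it just needs to finish by hour 14. Starting by 14 − 3 = hour 11 achieves that.
Flashcard drill must finish in time for formula-sheet prep (must start by hour 13); final review (must start by hour 11). The tightest is hour 11, so flashcard drill must start by 11 − 7 = hour 4.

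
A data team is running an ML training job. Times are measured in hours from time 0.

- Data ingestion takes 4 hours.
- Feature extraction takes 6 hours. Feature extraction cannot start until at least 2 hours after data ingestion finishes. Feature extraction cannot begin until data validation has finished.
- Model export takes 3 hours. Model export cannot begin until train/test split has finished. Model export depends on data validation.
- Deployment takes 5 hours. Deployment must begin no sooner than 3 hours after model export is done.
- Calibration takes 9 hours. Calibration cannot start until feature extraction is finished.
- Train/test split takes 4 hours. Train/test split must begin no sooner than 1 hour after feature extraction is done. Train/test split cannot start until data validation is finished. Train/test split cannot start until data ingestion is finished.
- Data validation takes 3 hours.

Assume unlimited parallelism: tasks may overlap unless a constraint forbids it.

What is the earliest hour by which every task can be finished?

28

Data validation has no prerequisites, so it starts at hour 0 and finishes at hour 3.
Nothing blocks data ingestion, so it runs from hour 0 to hour 4.
Feature extraction has to wait for data ingestion (finishes hour 4, plus 2-hour gap → hour 6); data validation (finishes hour 3). The latest of these is hour 6, so feature extraction runs hour 6 to 6 + 6 = hour 12.
Calibration waits on feature extraction (finishes hour 12), so it starts at hour 12 and finishes at 12 + 9 = hour 21.
Train/test split cannot start until feature extraction (finishes hour 12, plus 1-hour gap → hour 13); data validation (finishes hour 3); data ingestion (finishes hour 4). The controlling bound is hour 13, so train/test split finishes at 13 + 4 = hour 17.
Model export has to wait for train/test split (finishes hour 17); data validation (finishes hour 3). The latest of these is hour 17, so model export runs hour 17 to 17 + 3 = hour 20.
After model export (finishes hour 20, plus 3-hour gap → hour 23), deployment can start at hour 23 and finishes at hour 28.
All tasks are finished once the last one completes. Finish times: Data ingestion at 4, Data validation at 3, Feature extraction at 12, Train/test split at 17, Calibration at 21, Model export at 20, Deployment at 28. The latest is hour 28.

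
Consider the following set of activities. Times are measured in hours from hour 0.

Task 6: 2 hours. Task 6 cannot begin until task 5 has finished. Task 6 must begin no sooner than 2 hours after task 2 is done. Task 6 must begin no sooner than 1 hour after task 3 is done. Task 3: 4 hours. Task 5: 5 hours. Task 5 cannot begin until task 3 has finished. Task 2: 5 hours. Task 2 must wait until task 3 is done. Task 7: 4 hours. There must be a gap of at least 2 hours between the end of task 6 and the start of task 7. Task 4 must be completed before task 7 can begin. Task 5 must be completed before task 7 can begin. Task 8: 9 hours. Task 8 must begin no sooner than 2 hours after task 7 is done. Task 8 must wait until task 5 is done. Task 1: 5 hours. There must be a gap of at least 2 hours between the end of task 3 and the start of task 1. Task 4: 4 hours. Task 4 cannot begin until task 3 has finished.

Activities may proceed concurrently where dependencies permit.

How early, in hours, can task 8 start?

21

Task 3 has no prerequisites, so it starts at hour 0 and finishes at hour 4.
Task 5 cannot begin until task 3 (finishes hour 4). It runs from hour 4 to 4 + 5 = hour 9.
Task 4 waits on task 3 (finishes hour 4), so it starts at hour 4 and finishes at 4 + 4 = hour 8.
Task 2 cannot begin until task 3 (finishes hour 4). It runs from hour 4 to 4 + 5 = hour 9.
For task 6: task 5 (finishes hour 9); task 2 (finishes hour 9, plus 2-hour gap → hour 11); task 3 (finishes hour 4, plus 1-hour gap → hour 5). Taking the maximum gives a start of hour 11, and it finishes at 11 + 2 = hour 13.
For task 7: task 6 (finishes hour 13, plus 2-hour gap → hour 15); task 4 (finishes hour 8); task 5 (finishes hour 9). Taking the maximum gives a start of hour 15, and it finishes at 15 + 4 = hour 19.
Task 8 waits on task 7 (finishes hour 19, plus 2-hour gap → hour 21); task 5 (finishes hour 9). The latest of these is hour 21, which is the earliest task 8 can start.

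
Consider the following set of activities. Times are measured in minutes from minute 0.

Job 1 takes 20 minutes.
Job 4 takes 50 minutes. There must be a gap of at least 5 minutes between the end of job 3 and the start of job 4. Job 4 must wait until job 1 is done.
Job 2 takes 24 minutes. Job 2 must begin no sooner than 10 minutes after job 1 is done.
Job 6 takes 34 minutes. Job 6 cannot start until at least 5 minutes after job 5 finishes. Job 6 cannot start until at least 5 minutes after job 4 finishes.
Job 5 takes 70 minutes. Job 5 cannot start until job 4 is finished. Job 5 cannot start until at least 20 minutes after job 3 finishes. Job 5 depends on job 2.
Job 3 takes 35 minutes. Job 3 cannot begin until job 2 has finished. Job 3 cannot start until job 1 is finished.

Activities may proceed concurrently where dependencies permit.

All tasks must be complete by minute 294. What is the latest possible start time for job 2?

71

Job 6 has no dependents, so it just needs to finish by minute 294. Starting by 294 − 34 = minute 260 achieves that.
Job 5 has to be done before job 6 (must start by minute 260, minus 5-minute gap → minute 255). That means finishing by minute 255, i.e. starting by 255 − 70 = minute 185.
Job 4 has several dependents: job 5 (must start by minute 185); job 6 (must start by minute 260, minus 5-minute gap → minute 255). The earliest of those limits is minute 185, so job 4 must start by 185 − 50 = minute 135.
Job 3 must finish in time for job 4 (must start by minute 135, minus 5-minute gap → minute 130); job 5 (must start by minute 185, minus 20-minute gap → minute 165). The tightest is minute 130, so job 3 must start by 130 − 35 = minute 95.
Job 2 has several dependents: job 3 (must start by minute 95); job 5 (must start by minute 185). The earliest of those limits is minute 95, so job 2 must start by 95 − 24 = minute 71.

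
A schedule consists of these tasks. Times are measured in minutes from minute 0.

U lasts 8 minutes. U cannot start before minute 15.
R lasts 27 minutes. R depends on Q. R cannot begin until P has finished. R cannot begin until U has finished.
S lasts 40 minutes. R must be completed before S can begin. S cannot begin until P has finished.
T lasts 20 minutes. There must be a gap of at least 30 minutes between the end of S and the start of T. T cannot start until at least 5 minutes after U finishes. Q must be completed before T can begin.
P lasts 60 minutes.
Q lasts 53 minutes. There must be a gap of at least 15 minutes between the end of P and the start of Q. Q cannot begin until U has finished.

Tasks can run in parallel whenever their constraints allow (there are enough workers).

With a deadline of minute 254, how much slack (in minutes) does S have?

9

After its own release at minute 15, U can start at minute 15 and finishes at minute 23.
Nothing blocks P, so it runs from minute 0 to minute 60.
Q has to wait for P (finishes minute 60, plus 15-minute gap → minute 75); U (finishes minute 23). The latest of these is minute 75, so Q runs minute 75 to 75 + 53 = minute 128.
For R: Q (finishes minute 128); P (finishes minute 60); U (finishes minute 23). Taking the maximum gives a start of minute 128, and it finishes at 128 + 27 = minute 155.
S cannot start until R (finishes minute 155); P (finishes minute 60). The controlling bound is minute 155, so S finishes at 155 + 40 = minute 195.

Working backward from the deadline:
Nothing follows T; the deadline of minute 254 is its only limit. It must start by 254 − 20 = minute 234.
S has to be done before T (must start by minute 234, minus 30-minute gap → minute 204). That means finishing by minute 204, i.e. starting by 204 − 40 = minute 164.
So S can start as early as minute 155 and as late as minute 164, giving 164 − 155 = 9 minutes of slack.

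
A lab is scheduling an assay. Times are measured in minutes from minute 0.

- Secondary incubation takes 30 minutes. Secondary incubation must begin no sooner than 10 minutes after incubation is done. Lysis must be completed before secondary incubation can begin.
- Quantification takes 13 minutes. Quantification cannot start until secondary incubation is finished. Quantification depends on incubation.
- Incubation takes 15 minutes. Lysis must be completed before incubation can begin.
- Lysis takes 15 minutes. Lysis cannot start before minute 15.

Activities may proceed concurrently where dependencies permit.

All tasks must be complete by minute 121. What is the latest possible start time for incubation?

53

Nothing follows quantification; the deadline of minute 121 is its only limit. It must start by 121 − 13 = minute 108.
Secondary incubation must finish before quantification (must start by minute 108). With a 30-minute duration, secondary incubation must start by 108 − 30 = minute 78.
Incubation feeds secondary incubation (must start by minute 78, minus 10-minute gap → minute 68); quantification (must start by minute 108). Taking the minimum, incubation must finish by minute 68 and start by 68 − 15 = minute 53.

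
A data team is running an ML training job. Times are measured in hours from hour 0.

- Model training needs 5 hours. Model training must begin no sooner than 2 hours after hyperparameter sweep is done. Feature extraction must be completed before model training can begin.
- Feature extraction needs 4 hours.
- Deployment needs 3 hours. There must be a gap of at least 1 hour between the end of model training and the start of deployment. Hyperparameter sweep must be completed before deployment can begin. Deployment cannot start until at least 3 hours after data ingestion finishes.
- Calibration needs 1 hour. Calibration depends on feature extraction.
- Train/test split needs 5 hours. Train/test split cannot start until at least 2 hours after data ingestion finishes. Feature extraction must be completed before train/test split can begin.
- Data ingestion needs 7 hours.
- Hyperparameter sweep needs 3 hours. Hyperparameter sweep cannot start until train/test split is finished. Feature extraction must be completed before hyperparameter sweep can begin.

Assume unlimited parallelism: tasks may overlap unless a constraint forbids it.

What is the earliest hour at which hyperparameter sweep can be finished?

Feature extraction can start immediately at hour 0; it finishes at hour 4.
Nothing blocks data ingestion, so it runs from hour 0 to hour 7.
For train/test split: data ingestion (finishes hour 7, plus 2-hour gap → hour 9); feature extraction (finishes hour 4). Taking the maximum gives a start of hour 9, and it finishes at 9 + 5 = hour 14.
Hyperparameter sweep has to wait for train/test split (finishes hour 14); feature extraction (finishes hour 4). The latest of these is hour 14, so hyperparameter sweep runs hour 14 to 14 + 3 = hour 17.

17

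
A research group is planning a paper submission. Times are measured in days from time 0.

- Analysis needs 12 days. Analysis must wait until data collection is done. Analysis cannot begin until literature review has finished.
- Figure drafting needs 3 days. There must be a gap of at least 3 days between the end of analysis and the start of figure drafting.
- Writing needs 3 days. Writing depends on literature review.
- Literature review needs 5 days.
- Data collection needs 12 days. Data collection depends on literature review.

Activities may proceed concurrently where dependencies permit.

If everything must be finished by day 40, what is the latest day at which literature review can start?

5

Figure drafting has no dependents, so it just needs to finish by day 40. Starting by 40 − 3 = day 37 achieves that.
Analysis has to be done before figure drafting (must start by day 37, minus 3-day gap → day 34). That means finishing by day 34, i.e. starting by 34 − 12 = day 22.
Data collection feeds into analysis (must start by day 22); so data collection must finish by day 22 and therefore start by day 10.
To finish by day 40, writing (duration 3) must start no later than day 37.
Literature review feeds data collection (must start by day 10); analysis (must start by day 22); writing (must start by day 37). Taking the minimum, literature review must finish by day 10 and start by 10 − 5 = day 5.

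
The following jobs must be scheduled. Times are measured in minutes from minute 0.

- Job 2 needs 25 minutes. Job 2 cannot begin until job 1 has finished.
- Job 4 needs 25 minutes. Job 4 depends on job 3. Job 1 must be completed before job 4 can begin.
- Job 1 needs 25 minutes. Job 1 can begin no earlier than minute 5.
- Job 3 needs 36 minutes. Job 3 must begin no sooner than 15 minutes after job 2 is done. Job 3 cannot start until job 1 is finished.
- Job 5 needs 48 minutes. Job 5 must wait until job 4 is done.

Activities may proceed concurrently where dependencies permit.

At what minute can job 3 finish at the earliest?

Job 1 waits on its own release at minute 5, so it starts at minute 5 and finishes at 5 + 25 = minute 30.
Job 2 waits on job 1 (finishes minute 30), so it starts at minute 30 and finishes at 30 + 25 = minute 55.
Job 3 needs all of job 2 (finishes minute 55, plus 15-minute gap → minute 70); job 1 (finishes minute 30). That puts its earliest start at minute 70; it finishes at 70 + 36 = minute 106.

106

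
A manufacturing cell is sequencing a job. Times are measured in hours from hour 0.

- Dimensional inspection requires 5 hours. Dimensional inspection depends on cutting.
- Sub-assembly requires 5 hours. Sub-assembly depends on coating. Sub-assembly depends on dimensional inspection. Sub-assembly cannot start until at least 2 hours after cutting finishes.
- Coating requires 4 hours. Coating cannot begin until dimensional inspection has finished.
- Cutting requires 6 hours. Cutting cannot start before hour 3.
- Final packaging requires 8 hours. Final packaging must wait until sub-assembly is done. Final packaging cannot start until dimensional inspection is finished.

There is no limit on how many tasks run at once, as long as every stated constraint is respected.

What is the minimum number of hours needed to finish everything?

Cutting cannot begin until its own release at hour 3. It runs from hour 3 to 3 + 6 = hour 9.
Dimensional inspection cannot begin until cutting (finishes hour 9). It runs from hour 9 to 9 + 5 = hour 14.
Coating waits on dimensional inspection (finishes hour 14), so it starts at hour 14 and finishes at 14 + 4 = hour 18.
Sub-assembly needs all of coating (finishes hour 18); dimensional inspection (finishes hour 14); cutting (finishes hour 9, plus 2-hour gap → hour 11). That puts its earliest start at hour 18; it finishes at 18 + 5 = hour 23.
Final packaging needs all of sub-assembly (finishes hour 23); dimensional inspection (finishes hour 14). That puts its earliest start at hour 23; it finishes at 23 + 8 = hour 31.
All tasks are finished once the last one completes. Finish times: Cutting at 9, Dimensional inspection at 14, Coating at 18, Sub-assembly at 23, Final packaging at 31. The latest is hour 31.

31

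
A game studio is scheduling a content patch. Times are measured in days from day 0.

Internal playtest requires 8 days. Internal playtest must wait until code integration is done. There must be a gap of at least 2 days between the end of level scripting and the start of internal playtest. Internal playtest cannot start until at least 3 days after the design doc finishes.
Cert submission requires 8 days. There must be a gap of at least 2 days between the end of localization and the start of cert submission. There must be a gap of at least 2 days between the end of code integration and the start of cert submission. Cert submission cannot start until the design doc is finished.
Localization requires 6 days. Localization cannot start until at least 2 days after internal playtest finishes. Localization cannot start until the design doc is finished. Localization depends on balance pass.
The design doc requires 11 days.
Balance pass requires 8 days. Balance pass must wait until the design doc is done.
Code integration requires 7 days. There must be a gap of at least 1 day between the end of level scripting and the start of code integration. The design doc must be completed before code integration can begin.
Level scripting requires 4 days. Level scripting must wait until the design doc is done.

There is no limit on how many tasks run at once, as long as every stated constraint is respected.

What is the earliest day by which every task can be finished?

49

The design doc can start immediately at day 0; it finishes at day 11.
Balance pass waits on the design doc (finishes day 11), so it starts at day 11 and finishes at 11 + 8 = day 19.
After the design doc (finishes day 11), level scripting can start at day 11 and finishes at day 15.
Code integration has to wait for level scripting (finishes day 15, plus 1-day gap → day 16); the design doc (finishes day 11). The latest of these is day 16, so code integration runs day 16 to 16 + 7 = day 23.
Internal playtest cannot start until code integration (finishes day 23); level scripting (finishes day 15, plus 2-day gap → day 17); the design doc (finishes day 11, plus 3-day gap → day 14). The controlling bound is day 23, so internal playtest finishes at 23 + 8 = day 31.
Localization needs all of internal playtest (finishes day 31, plus 2-day gap → day 33); the design doc (finishes day 11); balance pass (finishes day 19). That puts its earliest start at day 33; it finishes at 33 + 6 = day 39.
Cert submission cannot start until localization (finishes day 39, plus 2-day gap → day 41); code integration (finishes day 23, plus 2-day gap → day 25); the design doc (finishes day 11). The controlling bound is day 41, so cert submission finishes at 41 + 8 = day 49.
All tasks are finished once the last one completes. Finish times: The design doc at 11, Level scripting at 15, Code integration at 23, Internal playtest at 31, Balance pass at 19, Localization at 39, Cert submission at 49. The latest is day 49.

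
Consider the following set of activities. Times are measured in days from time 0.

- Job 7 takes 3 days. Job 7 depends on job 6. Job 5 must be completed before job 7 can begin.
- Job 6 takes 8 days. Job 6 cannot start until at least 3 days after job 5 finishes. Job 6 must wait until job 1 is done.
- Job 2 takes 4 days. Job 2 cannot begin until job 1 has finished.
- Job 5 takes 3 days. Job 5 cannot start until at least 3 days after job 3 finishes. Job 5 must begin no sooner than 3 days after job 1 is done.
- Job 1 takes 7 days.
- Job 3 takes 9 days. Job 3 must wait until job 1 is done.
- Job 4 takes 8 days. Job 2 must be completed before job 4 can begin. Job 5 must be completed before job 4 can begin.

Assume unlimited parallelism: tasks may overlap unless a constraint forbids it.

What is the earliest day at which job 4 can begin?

Job 1 has no prerequisites, so it starts at day 0 and finishes at day 7.
After job 1 (finishes day 7), job 3 can start at day 7 and finishes at day 16.
Job 5 has to wait for job 3 (finishes day 16, plus 3-day gap → day 19); job 1 (finishes day 7, plus 3-day gap → day 10). The latest of these is day 19, so job 5 runs day 19 to 19 + 3 = day 22.
After job 1 (finishes day 7), job 2 can start at day 7 and finishes at day 11.
Job 4 waits on job 2 (finishes day 11); job 5 (finishes day 22). The latest of these is day 22, which is the earliest job 4 can start.

22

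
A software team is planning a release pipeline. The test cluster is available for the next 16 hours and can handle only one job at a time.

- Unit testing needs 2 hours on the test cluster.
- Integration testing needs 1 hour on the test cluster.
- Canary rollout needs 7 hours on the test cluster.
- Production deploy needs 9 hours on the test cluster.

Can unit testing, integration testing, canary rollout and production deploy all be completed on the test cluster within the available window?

No

Running back to back, the jobs need 2 + 1 + 7 + 9 = 19 hours on the test cluster.
Since 19 > 16, they cannot all fit.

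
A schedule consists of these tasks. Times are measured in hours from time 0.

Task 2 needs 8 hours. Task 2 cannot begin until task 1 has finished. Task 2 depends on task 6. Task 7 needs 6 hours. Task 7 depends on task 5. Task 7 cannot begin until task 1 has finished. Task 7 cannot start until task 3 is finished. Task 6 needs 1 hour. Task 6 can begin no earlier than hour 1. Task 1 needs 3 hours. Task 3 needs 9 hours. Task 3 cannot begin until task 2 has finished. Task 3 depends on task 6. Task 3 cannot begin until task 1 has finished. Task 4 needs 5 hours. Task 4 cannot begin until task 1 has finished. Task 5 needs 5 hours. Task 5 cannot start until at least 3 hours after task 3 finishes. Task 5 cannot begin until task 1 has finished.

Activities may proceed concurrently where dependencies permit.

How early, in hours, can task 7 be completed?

Task 6 cannot begin until its own release at hour 1. It runs from hour 1 to 1 + 1 = hour 2.
Nothing blocks task 1, so it runs from hour 0 to hour 3.
For task 2: task 1 (finishes hour 3); task 6 (finishes hour 2). Taking the maximum gives a start of hour 3, and it finishes at 3 + 8 = hour 11.
Task 3 needs all of task 2 (finishes hour 11); task 6 (finishes hour 2); task 1 (finishes hour 3). That puts its earliest start at hour 11; it finishes at 11 + 9 = hour 20.
Task 5 cannot start until task 3 (finishes hour 20, plus 3-hour gap → hour 23); task 1 (finishes hour 3). The controlling bound is hour 23, so task 5 finishes at 23 + 5 = hour 28.
Task 7 cannot start until task 5 (finishes hour 28); task 1 (finishes hour 3); task 3 (finishes hour 20). The controlling bound is hour 28, so task 7 finishes at 28 + 6 = hour 34.

34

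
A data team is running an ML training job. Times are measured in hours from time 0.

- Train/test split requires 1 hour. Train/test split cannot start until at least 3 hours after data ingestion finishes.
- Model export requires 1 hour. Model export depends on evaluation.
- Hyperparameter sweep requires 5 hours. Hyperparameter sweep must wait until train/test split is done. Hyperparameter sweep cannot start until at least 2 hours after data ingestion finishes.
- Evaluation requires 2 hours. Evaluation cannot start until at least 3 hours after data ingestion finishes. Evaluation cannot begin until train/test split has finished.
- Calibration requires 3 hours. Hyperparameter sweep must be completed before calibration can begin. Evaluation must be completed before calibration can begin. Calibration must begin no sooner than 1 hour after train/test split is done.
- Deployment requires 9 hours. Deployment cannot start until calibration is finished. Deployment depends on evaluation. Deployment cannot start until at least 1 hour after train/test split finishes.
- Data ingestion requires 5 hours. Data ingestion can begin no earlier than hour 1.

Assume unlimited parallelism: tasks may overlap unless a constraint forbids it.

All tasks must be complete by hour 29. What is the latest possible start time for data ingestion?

3

To finish by hour 29, deployment (duration 9) must start no later than hour 20.
Since deployment (must start by hour 20) depends on it, calibration must finish by hour 20. Backing off its 3-hour duration gives a latest start of hour 17.
Hyperparameter sweep must finish before calibration (must start by hour 17). With a 5-hour duration, hyperparameter sweep must start by 17 − 5 = hour 12.
Nothing follows model export; the deadline of hour 29 is its only limit. It must start by 29 − 1 = hour 28.
Evaluation has several dependents: calibration (must start by hour 17); model export (must start by hour 28); deployment (must start by hour 20). The earliest of those limits is hour 17, so evaluation must start by 17 − 2 = hour 15.
Train/test split has several dependents: hyperparameter sweep (must start by hour 12); evaluation (must start by hour 15); calibration (must start by hour 17, minus 1-hour gap → hour 16); deployment (must start by hour 20, minus 1-hour gap → hour 19). The earliest of those limits is hour 12, so train/test split must start by 12 − 1 = hour 11.
Data ingestion must finish in time for train/test split (must start by hour 11, minus 3-hour gap → hour 8); hyperparameter sweep (must start by hour 12, minus 2-hour gap → hour 10); evaluation (must start by hour 15, minus 3-hour gap → hour 12). The tightest is hour 8, so data ingestion must start by 8 − 5 = hour 3.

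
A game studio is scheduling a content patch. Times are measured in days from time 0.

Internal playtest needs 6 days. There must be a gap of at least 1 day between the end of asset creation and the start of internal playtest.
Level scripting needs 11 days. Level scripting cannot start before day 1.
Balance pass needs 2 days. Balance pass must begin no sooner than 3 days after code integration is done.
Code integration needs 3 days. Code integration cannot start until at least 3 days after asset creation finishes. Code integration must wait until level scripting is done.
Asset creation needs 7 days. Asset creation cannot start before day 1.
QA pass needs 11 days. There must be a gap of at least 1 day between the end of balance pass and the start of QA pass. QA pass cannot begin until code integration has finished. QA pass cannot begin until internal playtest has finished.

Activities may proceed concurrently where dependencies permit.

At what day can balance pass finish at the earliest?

Level scripting cannot begin until its own release at day 1. It runs from day 1 to 1 + 11 = day 12.
After its own release at day 1, asset creation can start at day 1 and finishes at day 8.
Code integration cannot start until asset creation (finishes day 8, plus 3-day gap → day 11); level scripting (finishes day 12). The controlling bound is day 12, so code integration finishes at 12 + 3 = day 15.
After code integration (finishes day 15, plus 3-day gap → day 18), balance pass can start at day 18 and finishes at day 20.

20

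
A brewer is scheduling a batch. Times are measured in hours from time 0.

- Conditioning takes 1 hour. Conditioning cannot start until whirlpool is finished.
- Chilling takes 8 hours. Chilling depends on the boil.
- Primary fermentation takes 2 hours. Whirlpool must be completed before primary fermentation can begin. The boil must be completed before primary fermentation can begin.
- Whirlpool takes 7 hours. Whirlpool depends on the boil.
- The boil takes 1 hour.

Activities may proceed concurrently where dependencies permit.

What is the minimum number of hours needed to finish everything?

10

The boil has no prerequisites, so it starts at hour 0 and finishes at hour 1.
After the boil (finishes hour 1), chilling can start at hour 1 and finishes at hour 9.
After the boil (finishes hour 1), whirlpool can start at hour 1 and finishes at hour 8.
Conditioning cannot begin until whirlpool (finishes hour 8). It runs from hour 8 to 8 + 1 = hour 9.
For primary fermentation: whirlpool (finishes hour 8); the boil (finishes hour 1). Taking the maximum gives a start of hour 8, and it finishes at 8 + 2 = hour 10.
All tasks are finished once the last one completes. Finish times: The boil at 1, Whirlpool at 8, Chilling at 9, Primary fermentation at 10, Conditioning at 9. The latest is hour 10.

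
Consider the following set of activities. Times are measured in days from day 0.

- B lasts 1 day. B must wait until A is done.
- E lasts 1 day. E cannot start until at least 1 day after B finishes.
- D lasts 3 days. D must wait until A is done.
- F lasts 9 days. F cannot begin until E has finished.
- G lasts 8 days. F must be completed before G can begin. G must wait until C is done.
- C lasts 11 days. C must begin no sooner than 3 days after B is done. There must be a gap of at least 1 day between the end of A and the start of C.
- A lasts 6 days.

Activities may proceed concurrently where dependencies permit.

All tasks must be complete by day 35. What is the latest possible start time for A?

6

To finish by day 35, G (duration 8) must start no later than day 27.
C has to be done before G (must start by day 27). That means finishing by day 27, i.e. starting by 27 − 11 = day 16.
F feeds into G (must start by day 27); so F must finish by day 27 and therefore start by day 18.
E must finish before F (must start by day 18). With a 1-day duration, E must start by 18 − 1 = day 17.
B must finish in time for C (must start by day 16, minus 3-day gap → day 13); E (must start by day 17, minus 1-day gap → day 16). The tightest is day 13, so B must start by 13 − 1 = day 12.
To finish by day 35, D (duration 3) must start no later than day 32.
A feeds B (must start by day 12); C (must start by day 16, minus 1-day gap → day 15); D (must start by day 32). Taking the minimum, A must finish by day 12 and start by 12 − 6 = day 6.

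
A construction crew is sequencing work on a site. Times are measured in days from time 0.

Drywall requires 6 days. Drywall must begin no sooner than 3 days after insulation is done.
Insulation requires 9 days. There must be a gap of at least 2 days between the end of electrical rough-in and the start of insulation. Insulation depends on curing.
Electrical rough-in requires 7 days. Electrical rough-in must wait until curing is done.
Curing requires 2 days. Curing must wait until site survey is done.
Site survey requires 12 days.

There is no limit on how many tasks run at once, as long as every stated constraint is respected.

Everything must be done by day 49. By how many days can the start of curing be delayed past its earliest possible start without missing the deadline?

8

Site survey can start immediately at day 0; it finishes at day 12.
After site survey (finishes day 12), curing can start at day 12 and finishes at day 14.

Working backward from the deadline:
Drywall must finish by day 49; it takes 6 days, so it must start by 49 − 6 = day 43.
Since drywall (must start by day 43, minus 3-day gap → day 40) depends on it, insulation must finish by day 40. Backing off its 9-day duration gives a latest start of day 31.
Since insulation (must start by day 31, minus 2-day gap → day 29) depends on it, electrical rough-in must finish by day 29. Backing off its 7-day duration gives a latest start of day 22.
Curing must finish in time for electrical rough-in (must start by day 22); insulation (must start by day 31). The tightest is day 22, so curing must start by 22 − 2 = day 20.
So curing can start as early as day 12 and as late as day 20, giving 20 − 12 = 8 days of slack.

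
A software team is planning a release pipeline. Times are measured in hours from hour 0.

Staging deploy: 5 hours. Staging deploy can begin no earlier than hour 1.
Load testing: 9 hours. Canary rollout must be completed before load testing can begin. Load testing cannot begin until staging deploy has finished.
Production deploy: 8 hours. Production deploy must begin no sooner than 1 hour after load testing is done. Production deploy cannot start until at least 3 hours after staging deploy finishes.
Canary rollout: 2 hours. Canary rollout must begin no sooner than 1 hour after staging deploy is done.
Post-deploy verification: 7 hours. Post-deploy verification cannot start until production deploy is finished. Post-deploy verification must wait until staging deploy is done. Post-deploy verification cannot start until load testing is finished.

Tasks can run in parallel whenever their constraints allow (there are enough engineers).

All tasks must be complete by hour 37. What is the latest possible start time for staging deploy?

4

Post-deploy verification has no dependents, so it just needs to finish by hour 37. Starting by 37 − 7 = hour 30 achieves that.
Production deploy must finish before post-deploy verification (must start by hour 30). With an 8-hour duration, production deploy must start by 30 − 8 = hour 22.
Load testing feeds production deploy (must start by hour 22, minus 1-hour gap → hour 21); post-deploy verification (must start by hour 30). Taking the minimum, load testing must finish by hour 21 and start by 21 − 9 = hour 12.
Since load testing (must start by hour 12) depends on it, canary rollout must finish by hour 12. Backing off its 2-hour duration gives a latest start of hour 10.
Staging deploy must finish in time for canary rollout (must start by hour 10, minus 1-hour gap → hour 9); load testing (must start by hour 12); production deploy (must start by hour 22, minus 3-hour gap → hour 19); post-deploy verification (must start by hour 30). The tightest is hour 9, so staging deploy must start by 9 − 5 = hour 4.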